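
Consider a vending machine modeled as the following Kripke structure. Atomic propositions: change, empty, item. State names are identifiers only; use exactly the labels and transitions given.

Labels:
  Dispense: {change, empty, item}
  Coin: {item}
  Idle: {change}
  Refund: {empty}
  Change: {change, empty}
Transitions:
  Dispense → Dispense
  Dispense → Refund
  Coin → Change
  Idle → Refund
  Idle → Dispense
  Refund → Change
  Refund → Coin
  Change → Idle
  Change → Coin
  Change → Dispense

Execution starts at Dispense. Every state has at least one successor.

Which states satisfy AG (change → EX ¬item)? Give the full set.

States satisfying change → EX ¬item: {Dispense, Coin, Idle, Refund, Change}.
States satisfying AG (change → EX ¬item): {Dispense, Coin, Idle, Refund, Change}.

{Dispense, Coin, Idle, Refund, Change}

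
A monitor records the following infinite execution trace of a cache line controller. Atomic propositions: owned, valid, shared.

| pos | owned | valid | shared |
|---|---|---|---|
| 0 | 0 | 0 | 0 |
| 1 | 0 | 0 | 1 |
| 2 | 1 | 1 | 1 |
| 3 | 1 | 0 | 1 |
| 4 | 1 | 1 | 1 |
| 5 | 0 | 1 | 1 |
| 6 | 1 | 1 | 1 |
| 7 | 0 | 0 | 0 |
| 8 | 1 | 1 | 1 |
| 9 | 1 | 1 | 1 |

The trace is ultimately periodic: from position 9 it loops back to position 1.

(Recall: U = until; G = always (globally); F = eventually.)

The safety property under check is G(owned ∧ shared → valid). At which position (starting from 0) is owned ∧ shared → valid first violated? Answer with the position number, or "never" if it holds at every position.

Check owned ∧ shared → valid at each position in order: 0 ✓, 1 ✓, 2 ✓.
At position 3 the labels are {owned, shared}, so owned ∧ shared → valid is false there. This is the first violation.

3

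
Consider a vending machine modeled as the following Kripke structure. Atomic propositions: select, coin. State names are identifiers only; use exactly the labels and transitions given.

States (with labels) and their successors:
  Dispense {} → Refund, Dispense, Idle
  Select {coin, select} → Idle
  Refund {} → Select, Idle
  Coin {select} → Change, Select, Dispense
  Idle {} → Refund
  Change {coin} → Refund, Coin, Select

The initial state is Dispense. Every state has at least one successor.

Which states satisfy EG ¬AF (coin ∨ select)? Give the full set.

{Dispense, Refund, Idle}

States satisfying ¬AF (coin ∨ select): {Dispense, Refund, Idle}.
States satisfying EG ¬AF (coin ∨ select): {Dispense, Refund, Idle}.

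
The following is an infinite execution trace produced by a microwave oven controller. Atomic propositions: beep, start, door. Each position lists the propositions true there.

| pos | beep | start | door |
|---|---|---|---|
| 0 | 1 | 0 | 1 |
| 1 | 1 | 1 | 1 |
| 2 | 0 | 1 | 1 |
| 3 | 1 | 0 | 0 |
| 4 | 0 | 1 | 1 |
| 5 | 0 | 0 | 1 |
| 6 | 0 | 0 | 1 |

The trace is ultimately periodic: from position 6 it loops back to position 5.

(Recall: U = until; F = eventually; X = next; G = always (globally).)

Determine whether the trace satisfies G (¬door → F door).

¬door → F door holds at every position 0..6, and those are all positions ever visited, so G (¬door → F door) holds.
Positions where ¬door holds: 3.
Check F door at each: 3→ok.

Satisfied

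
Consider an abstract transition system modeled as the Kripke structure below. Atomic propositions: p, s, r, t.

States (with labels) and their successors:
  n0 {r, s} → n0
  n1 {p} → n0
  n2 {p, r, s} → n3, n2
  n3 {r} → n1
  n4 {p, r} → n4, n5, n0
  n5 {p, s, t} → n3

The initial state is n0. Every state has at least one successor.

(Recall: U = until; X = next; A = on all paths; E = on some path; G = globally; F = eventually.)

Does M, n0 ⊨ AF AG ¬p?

Yes

States satisfying AG ¬p: {n0}.
States satisfying AF AG ¬p: {n0, n1, n3, n5}.
n0 ∈ Sat(AF AG ¬p).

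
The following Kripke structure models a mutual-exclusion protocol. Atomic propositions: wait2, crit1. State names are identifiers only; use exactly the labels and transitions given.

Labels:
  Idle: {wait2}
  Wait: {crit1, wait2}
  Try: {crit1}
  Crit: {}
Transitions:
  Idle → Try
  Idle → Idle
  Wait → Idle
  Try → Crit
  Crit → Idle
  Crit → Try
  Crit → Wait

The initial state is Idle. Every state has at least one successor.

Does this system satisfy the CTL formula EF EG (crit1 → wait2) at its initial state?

States satisfying EG (crit1 → wait2): {Idle, Wait, Crit}.
States satisfying EF EG (crit1 → wait2): {Idle, Wait, Try, Crit}.
Some path from Idle reaches a state where EG (crit1 → wait2) holds.
Idle ∈ Sat(EF EG (crit1 → wait2)).

Yes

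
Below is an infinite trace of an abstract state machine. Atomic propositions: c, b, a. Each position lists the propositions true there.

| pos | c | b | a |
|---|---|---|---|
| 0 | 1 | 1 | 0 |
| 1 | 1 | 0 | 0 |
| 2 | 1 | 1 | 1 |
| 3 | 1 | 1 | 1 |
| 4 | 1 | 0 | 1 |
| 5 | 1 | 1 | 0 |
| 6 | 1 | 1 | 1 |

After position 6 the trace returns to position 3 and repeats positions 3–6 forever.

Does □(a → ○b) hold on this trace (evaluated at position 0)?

a → ○b must hold at every position from 0 onward. It fails at position 3, so □(a → ○b) is false.
Positions where a holds: 2, 3, 4, 6.
Check ○b at each: 2→ok, 3→fails, 4→ok, 6→ok.

Violated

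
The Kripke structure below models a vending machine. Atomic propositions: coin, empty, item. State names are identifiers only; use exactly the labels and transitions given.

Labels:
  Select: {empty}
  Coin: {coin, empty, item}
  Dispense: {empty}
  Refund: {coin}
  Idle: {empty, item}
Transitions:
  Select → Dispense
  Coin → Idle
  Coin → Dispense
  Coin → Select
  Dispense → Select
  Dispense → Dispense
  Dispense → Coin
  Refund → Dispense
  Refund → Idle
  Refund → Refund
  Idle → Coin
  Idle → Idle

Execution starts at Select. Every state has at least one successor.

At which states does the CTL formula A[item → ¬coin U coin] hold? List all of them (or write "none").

{Coin, Refund}

States satisfying item → ¬coin: {Select, Dispense, Refund, Idle}.
States satisfying coin: {Coin, Refund}.
States satisfying A[item → ¬coin U coin]: {Coin, Refund}.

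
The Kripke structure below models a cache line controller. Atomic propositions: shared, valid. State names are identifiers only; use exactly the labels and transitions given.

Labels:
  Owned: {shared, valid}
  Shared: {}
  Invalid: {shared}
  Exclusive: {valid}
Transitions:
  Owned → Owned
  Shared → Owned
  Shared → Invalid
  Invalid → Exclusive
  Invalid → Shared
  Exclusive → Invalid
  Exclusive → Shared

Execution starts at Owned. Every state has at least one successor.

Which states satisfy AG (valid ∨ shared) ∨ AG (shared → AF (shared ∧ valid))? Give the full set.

States satisfying valid ∨ shared: {Owned, Invalid, Exclusive}.
States satisfying AG (valid ∨ shared): {Owned}.
States satisfying shared → AF (shared ∧ valid): {Owned, Shared, Exclusive}.
States satisfying AG (shared → AF (shared ∧ valid)): {Owned}.
States satisfying AG (valid ∨ shared) ∨ AG (shared → AF (shared ∧ valid)): {Owned}.

{Owned}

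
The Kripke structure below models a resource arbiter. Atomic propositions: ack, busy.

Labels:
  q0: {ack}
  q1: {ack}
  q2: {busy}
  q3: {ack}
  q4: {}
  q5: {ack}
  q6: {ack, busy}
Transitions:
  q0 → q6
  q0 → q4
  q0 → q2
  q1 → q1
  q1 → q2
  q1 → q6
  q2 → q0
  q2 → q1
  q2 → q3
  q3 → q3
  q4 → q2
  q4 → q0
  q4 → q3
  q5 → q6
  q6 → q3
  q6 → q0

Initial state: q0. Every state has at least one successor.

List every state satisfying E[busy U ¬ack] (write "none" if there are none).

{q2, q4}

States satisfying busy: {q2, q6}.
States satisfying ¬ack: {q2, q4}.
States satisfying E[busy U ¬ack]: {q2, q4}.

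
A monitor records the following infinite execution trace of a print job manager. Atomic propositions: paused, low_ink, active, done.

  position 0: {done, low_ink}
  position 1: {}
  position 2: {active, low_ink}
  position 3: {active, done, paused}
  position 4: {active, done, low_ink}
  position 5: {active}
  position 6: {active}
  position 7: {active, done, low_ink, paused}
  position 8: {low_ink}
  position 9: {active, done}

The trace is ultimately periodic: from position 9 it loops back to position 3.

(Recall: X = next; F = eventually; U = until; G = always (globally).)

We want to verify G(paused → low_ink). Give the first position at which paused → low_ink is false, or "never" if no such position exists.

Check paused → low_ink at each position in order: 0 ✓, 1 ✓, 2 ✓.
At position 3 the labels are {active, done, paused}, so paused → low_ink is false there. This is the first violation.

3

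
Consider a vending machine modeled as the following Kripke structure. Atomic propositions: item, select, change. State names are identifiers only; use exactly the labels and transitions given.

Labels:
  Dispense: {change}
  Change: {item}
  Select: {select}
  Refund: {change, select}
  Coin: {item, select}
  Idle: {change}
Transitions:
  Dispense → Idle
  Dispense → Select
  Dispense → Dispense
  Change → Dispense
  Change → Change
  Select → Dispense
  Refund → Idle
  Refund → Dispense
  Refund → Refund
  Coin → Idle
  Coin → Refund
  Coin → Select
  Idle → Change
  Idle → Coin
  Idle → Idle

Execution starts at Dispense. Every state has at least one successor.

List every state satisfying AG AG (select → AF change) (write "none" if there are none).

{Dispense, Change, Select, Refund, Coin, Idle}

States satisfying AG (select → AF change): {Dispense, Change, Select, Refund, Coin, Idle}.
States satisfying AG AG (select → AF change): {Dispense, Change, Select, Refund, Coin, Idle}.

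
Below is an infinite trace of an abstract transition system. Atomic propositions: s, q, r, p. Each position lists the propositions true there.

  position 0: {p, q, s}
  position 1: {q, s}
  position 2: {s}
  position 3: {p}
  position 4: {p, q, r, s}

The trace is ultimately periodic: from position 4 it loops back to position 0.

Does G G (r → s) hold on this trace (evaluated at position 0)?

Satisfied

G (r → s) holds at every position 0..4, and those are all positions ever visited, so G G (r → s) holds.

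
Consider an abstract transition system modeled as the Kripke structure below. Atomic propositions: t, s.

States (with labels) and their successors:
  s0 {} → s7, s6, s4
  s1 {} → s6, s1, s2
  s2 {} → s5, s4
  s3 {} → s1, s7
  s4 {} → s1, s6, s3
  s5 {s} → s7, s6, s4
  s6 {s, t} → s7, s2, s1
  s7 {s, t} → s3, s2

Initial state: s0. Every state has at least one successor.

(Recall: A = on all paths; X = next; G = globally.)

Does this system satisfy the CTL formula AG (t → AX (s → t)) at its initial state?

States satisfying t → AX (s → t): {s0, s1, s2, s3, s4, s5, s6, s7}.
States satisfying AG (t → AX (s → t)): {s0, s1, s2, s3, s4, s5, s6, s7}.
Every state reachable from s0 satisfies t → AX (s → t).
s0 ∈ Sat(AG (t → AX (s → t))).

Satisfied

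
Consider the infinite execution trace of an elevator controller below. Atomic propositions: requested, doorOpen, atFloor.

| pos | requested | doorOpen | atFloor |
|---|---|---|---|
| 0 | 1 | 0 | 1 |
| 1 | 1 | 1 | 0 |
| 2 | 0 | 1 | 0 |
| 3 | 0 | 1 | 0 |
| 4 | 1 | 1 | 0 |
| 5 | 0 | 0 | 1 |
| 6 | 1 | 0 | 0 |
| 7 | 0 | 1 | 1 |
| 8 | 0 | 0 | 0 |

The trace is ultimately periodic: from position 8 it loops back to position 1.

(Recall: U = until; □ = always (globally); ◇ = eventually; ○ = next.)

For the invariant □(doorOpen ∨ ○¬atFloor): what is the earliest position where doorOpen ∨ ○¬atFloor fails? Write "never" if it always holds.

6

Check doorOpen ∨ ○¬atFloor at each position in order: 0 ✓, 1 ✓, 2 ✓, 3 ✓, 4 ✓, 5 ✓.
At position 6 the labels are {requested} and the next position 7 has {atFloor, doorOpen}, so doorOpen ∨ ○¬atFloor is false there. This is the first violation.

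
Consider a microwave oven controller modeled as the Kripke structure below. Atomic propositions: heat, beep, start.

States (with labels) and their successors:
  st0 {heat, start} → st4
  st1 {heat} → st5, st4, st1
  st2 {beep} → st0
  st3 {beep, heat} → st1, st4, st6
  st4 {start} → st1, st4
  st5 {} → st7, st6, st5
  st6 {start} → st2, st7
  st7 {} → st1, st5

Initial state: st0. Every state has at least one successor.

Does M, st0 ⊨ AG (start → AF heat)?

States satisfying start → AF heat: {st0, st1, st2, st3, st5, st7}.
States satisfying AG (start → AF heat): ∅.
st4 is reachable from st0 and violates start → AF heat, so AG fails at st0.
st0 ∉ Sat(AG (start → AF heat)).

Violated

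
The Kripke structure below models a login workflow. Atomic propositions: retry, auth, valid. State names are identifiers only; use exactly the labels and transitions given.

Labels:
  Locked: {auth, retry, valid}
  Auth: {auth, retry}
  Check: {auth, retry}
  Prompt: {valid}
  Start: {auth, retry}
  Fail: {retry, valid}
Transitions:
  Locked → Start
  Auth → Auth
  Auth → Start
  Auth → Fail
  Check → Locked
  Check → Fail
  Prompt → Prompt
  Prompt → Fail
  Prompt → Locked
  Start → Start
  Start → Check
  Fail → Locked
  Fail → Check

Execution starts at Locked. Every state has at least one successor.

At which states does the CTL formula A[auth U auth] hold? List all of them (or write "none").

States satisfying auth: {Locked, Auth, Check, Start}.
States satisfying A[auth U auth]: {Locked, Auth, Check, Start}.

{Locked, Auth, Check, Start}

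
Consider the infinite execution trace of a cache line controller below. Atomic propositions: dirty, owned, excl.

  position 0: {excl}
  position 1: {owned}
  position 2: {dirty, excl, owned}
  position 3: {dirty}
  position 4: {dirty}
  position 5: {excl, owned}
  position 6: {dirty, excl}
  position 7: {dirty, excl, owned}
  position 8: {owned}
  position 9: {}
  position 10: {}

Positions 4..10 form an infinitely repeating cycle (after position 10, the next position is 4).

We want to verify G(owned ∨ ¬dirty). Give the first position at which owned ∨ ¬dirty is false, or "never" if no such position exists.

Check owned ∨ ¬dirty at each position in order: 0 ✓, 1 ✓, 2 ✓.
At position 3 the labels are {dirty}, so owned ∨ ¬dirty is false there. This is the first violation.

3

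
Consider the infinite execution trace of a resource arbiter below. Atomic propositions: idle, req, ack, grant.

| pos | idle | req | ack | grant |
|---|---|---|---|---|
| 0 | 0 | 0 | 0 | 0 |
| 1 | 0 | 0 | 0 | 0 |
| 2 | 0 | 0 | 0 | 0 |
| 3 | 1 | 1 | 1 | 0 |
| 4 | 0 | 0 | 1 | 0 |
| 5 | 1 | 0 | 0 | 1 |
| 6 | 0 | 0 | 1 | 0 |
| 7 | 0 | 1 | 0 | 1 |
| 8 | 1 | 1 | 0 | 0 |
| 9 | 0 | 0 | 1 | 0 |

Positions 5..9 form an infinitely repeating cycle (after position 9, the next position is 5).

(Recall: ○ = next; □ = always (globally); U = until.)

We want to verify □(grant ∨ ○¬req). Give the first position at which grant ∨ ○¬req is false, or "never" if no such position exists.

2

Check grant ∨ ○¬req at each position in order: 0 ✓, 1 ✓.
At position 2 the labels are {} and the next position 3 has {ack, idle, req}, so grant ∨ ○¬req is false there. This is the first violation.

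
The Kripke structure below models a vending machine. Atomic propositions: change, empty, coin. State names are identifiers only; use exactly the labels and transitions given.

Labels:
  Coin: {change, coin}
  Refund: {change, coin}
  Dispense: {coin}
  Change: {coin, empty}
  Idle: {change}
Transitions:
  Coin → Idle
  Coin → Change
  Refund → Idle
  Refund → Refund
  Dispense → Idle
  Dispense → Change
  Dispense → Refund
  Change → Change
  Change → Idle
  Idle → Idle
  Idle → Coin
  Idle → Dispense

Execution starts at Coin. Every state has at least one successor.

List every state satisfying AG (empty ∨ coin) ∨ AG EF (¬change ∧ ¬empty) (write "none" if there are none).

States satisfying empty ∨ coin: {Coin, Refund, Dispense, Change}.
States satisfying AG (empty ∨ coin): ∅.
States satisfying EF (¬change ∧ ¬empty): {Coin, Refund, Dispense, Change, Idle}.
States satisfying AG EF (¬change ∧ ¬empty): {Coin, Refund, Dispense, Change, Idle}.
States satisfying AG (empty ∨ coin) ∨ AG EF (¬change ∧ ¬empty): {Coin, Refund, Dispense, Change, Idle}.

{Coin, Refund, Dispense, Change, Idle}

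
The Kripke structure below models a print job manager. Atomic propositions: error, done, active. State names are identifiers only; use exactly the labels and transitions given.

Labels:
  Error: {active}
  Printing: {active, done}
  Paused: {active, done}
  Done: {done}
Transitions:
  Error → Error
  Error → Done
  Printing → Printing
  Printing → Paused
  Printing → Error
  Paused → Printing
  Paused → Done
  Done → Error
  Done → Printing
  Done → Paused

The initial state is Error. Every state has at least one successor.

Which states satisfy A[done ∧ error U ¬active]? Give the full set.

States satisfying done ∧ error: ∅.
States satisfying ¬active: {Done}.
States satisfying A[done ∧ error U ¬active]: {Done}.

{Done}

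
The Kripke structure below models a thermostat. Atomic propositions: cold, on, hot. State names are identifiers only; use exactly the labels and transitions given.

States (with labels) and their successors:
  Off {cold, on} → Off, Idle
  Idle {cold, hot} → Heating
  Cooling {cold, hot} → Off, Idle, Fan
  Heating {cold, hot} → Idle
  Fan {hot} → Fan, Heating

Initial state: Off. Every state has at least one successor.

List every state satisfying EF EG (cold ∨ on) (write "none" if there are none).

States satisfying EG (cold ∨ on): {Off, Idle, Cooling, Heating}.
States satisfying EF EG (cold ∨ on): {Off, Idle, Cooling, Heating, Fan}.

{Off, Idle, Cooling, Heating, Fan}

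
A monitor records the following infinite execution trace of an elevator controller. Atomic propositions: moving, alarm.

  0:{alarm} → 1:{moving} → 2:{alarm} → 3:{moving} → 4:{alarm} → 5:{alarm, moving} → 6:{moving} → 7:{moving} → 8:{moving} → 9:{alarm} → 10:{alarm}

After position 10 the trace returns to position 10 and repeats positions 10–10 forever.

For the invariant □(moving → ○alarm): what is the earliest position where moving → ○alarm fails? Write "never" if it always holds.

Check moving → ○alarm at each position in order: 0 ✓, 1 ✓, 2 ✓, 3 ✓, 4 ✓.
At position 5 the labels are {alarm, moving} and the next position 6 has {moving}, so moving → ○alarm is false there. This is the first violation.

5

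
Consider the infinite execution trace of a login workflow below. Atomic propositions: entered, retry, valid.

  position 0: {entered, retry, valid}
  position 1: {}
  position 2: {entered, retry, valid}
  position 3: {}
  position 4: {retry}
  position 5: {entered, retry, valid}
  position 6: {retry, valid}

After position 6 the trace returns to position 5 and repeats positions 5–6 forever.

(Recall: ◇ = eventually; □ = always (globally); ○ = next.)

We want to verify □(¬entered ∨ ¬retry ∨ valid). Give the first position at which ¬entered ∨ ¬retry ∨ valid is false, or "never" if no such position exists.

never

¬entered ∨ ¬retry ∨ valid holds at every position 0..6, and those are all the positions the trace ever visits, so the invariant □(¬entered ∨ ¬retry ∨ valid) is never violated.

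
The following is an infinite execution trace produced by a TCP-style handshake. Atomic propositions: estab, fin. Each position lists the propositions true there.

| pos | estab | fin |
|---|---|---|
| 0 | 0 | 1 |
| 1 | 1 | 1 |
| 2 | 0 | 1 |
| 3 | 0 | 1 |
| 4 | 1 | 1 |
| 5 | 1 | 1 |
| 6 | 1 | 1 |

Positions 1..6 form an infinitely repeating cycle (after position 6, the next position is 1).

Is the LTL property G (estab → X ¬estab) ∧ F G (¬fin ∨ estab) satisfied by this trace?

Does not hold

estab → X ¬estab must hold at every position from 0 onward. It fails at position 4, so G (estab → X ¬estab) is false.
Positions where estab holds: 1, 4, 5, 6.
Check X ¬estab at each: 1→ok, 4→fails, 5→fails, 6→fails.
G (¬fin ∨ estab) is false at every position 0..6, so it never becomes true and F G (¬fin ∨ estab) fails.
At position 0: G (estab → X ¬estab) is false; F G (¬fin ∨ estab) is false; so G (estab → X ¬estab) ∧ F G (¬fin ∨ estab) is false.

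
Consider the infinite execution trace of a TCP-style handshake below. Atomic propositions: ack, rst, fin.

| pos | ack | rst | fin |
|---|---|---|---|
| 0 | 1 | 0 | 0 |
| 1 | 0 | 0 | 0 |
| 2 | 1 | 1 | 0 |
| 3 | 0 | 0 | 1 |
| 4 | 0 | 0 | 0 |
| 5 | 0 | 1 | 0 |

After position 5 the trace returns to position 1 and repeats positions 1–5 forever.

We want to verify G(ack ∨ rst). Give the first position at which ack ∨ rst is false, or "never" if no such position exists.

1

Check ack ∨ rst at each position in order: 0 ✓.
At position 1 the labels are {}, so ack ∨ rst is false there. This is the first violation.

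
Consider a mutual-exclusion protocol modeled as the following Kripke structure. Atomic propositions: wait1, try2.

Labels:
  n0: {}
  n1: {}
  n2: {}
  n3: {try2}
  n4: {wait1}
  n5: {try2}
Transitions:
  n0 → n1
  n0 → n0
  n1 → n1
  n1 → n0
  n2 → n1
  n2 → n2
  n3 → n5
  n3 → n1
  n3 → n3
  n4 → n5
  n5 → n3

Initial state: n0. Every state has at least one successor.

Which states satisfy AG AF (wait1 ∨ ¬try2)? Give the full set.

{n0, n1, n2}

States satisfying AF (wait1 ∨ ¬try2): {n0, n1, n2, n4}.
States satisfying AG AF (wait1 ∨ ¬try2): {n0, n1, n2}.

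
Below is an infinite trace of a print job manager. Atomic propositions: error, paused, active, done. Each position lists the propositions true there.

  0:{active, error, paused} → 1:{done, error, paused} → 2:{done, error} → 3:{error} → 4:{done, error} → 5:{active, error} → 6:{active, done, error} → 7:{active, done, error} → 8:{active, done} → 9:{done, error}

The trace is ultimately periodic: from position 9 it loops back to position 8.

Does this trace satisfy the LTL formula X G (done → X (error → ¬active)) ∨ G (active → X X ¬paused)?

Yes

The position after 0 is 1; G (done → X (error → ¬active)) is false there.
active → X X ¬paused holds at every position 0..9, and those are all positions ever visited, so G (active → X X ¬paused) holds.
Positions where active holds: 0, 5, 6, 7, 8.
Check X X ¬paused at each: 0→ok, 5→ok, 6→ok, 7→ok, 8→ok.
At position 0: X G (done → X (error → ¬active)) is false; G (active → X X ¬paused) is true; so X G (done → X (error → ¬active)) ∨ G (active → X X ¬paused) is true.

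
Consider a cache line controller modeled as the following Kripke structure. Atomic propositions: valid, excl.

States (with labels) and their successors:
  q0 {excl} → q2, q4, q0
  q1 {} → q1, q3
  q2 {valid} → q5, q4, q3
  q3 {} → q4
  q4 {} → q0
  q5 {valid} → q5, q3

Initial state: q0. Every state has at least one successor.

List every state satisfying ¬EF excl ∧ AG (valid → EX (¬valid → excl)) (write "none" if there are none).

none

States satisfying excl: {q0}.
States satisfying EF excl: {q0, q1, q2, q3, q4, q5}.
States satisfying ¬EF excl: ∅.
States satisfying valid → EX (¬valid → excl): {q0, q1, q2, q3, q4, q5}.
States satisfying AG (valid → EX (¬valid → excl)): {q0, q1, q2, q3, q4, q5}.
States satisfying ¬EF excl ∧ AG (valid → EX (¬valid → excl)): ∅.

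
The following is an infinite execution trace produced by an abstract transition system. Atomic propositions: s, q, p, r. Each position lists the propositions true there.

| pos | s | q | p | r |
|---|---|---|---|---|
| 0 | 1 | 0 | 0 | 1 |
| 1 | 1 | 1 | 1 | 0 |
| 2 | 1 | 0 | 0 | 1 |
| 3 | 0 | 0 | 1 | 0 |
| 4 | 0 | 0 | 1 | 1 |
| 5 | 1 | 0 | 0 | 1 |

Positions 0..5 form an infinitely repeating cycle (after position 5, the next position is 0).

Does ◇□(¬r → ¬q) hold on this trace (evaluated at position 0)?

Does not hold

□(¬r → ¬q) is false at every position 0..5, so it never becomes true and ◇□(¬r → ¬q) fails.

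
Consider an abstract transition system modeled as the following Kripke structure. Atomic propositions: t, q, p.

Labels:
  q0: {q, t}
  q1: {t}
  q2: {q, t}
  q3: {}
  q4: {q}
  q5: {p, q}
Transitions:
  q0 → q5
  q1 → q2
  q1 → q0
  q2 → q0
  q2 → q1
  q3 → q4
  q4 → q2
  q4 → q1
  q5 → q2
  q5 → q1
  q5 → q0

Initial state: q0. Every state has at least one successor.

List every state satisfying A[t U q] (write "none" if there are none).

States satisfying t: {q0, q1, q2}.
States satisfying q: {q0, q2, q4, q5}.
States satisfying A[t U q]: {q0, q1, q2, q4, q5}.

{q0, q1, q2, q4, q5}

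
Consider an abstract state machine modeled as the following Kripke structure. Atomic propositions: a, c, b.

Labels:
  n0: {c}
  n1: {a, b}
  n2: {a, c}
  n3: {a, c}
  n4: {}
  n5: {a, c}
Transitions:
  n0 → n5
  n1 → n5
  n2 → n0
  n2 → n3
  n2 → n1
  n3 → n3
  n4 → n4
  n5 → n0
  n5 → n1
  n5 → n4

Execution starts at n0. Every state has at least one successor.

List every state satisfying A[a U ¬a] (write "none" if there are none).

{n0, n4}

States satisfying a: {n1, n2, n3, n5}.
States satisfying ¬a: {n0, n4}.
States satisfying A[a U ¬a]: {n0, n4}.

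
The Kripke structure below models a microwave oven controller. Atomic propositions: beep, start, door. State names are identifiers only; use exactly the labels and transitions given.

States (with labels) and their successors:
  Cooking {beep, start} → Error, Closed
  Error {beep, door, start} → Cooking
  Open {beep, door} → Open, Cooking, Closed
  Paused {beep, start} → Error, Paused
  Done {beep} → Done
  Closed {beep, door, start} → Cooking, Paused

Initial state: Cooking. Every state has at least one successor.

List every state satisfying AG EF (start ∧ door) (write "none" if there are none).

States satisfying EF (start ∧ door): {Cooking, Error, Open, Paused, Closed}.
States satisfying AG EF (start ∧ door): {Cooking, Error, Open, Paused, Closed}.

{Cooking, Error, Open, Paused, Closed}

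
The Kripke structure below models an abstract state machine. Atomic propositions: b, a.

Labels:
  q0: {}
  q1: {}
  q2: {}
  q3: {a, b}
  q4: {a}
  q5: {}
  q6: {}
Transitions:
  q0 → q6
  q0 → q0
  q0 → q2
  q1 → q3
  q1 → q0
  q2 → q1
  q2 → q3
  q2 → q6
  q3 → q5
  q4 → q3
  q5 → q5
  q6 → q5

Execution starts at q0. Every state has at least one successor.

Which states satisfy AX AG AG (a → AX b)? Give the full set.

{q3, q5, q6}

States satisfying AG AG (a → AX b): {q5, q6}.
States satisfying AX AG AG (a → AX b): {q3, q5, q6}.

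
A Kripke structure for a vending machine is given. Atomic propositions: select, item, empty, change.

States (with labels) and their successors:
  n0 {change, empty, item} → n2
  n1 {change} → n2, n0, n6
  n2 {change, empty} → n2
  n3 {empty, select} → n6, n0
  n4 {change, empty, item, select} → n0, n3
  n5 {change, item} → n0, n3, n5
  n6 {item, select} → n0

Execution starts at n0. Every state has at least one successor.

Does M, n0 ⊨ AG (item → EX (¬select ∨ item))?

States satisfying item → EX (¬select ∨ item): {n0, n1, n2, n3, n4, n5, n6}.
States satisfying AG (item → EX (¬select ∨ item)): {n0, n1, n2, n3, n4, n5, n6}.
Every state reachable from n0 satisfies item → EX (¬select ∨ item).
n0 ∈ Sat(AG (item → EX (¬select ∨ item))).

Yes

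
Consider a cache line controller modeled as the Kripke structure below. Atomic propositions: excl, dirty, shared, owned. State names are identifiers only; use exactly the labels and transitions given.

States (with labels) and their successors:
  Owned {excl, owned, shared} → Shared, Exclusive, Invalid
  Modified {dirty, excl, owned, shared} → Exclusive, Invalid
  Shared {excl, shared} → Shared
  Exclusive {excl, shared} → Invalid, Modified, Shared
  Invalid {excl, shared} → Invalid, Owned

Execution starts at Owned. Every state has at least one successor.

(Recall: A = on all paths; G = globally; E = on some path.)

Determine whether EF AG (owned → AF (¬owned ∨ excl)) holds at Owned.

Yes

States satisfying AG (owned → AF (¬owned ∨ excl)): {Owned, Modified, Shared, Exclusive, Invalid}.
States satisfying EF AG (owned → AF (¬owned ∨ excl)): {Owned, Modified, Shared, Exclusive, Invalid}.
Some path from Owned reaches a state where AG (owned → AF (¬owned ∨ excl)) holds.
Owned ∈ Sat(EF AG (owned → AF (¬owned ∨ excl))).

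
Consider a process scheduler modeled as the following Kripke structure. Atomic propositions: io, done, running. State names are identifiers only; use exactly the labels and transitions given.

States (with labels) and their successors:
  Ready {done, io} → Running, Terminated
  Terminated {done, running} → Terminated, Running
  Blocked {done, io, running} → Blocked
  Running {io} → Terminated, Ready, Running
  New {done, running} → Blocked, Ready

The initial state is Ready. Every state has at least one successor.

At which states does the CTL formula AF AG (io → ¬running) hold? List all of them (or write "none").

{Ready, Terminated, Running}

States satisfying AG (io → ¬running): {Ready, Terminated, Running}.
States satisfying AF AG (io → ¬running): {Ready, Terminated, Running}.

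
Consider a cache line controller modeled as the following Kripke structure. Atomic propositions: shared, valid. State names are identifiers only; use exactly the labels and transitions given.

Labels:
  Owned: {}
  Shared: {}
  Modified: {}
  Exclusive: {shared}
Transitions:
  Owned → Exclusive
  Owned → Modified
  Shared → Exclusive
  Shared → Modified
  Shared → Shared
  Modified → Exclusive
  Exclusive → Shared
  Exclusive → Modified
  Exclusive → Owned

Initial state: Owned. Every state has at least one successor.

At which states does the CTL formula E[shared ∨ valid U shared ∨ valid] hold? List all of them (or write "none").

States satisfying shared ∨ valid: {Exclusive}.
States satisfying E[shared ∨ valid U shared ∨ valid]: {Exclusive}.

{Exclusive}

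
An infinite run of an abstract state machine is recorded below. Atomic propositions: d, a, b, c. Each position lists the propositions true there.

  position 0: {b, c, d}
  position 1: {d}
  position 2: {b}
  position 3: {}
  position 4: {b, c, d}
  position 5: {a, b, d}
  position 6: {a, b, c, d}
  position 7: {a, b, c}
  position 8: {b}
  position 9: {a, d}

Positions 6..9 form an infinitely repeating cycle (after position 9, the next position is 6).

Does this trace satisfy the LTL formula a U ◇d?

Walking from position 0: ◇d first holds at position 0, and a holds at every earlier position along the way, so a U ◇d holds.

Satisfied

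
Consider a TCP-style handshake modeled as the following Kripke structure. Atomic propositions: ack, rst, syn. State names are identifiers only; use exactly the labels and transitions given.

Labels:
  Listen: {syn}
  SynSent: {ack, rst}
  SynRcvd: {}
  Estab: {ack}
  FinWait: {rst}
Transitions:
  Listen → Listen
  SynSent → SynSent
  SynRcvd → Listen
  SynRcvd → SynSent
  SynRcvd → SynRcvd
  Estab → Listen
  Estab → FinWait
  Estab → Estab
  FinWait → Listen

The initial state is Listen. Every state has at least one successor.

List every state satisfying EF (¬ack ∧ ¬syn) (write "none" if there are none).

States satisfying ¬ack ∧ ¬syn: {SynRcvd, FinWait}.
States satisfying EF (¬ack ∧ ¬syn): {SynRcvd, Estab, FinWait}.

{SynRcvd, Estab, FinWait}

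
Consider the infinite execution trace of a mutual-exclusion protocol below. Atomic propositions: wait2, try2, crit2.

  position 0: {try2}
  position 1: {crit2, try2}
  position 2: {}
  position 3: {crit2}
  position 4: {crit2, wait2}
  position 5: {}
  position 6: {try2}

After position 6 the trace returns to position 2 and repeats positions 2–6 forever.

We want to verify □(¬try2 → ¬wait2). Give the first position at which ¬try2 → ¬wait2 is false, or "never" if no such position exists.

Check ¬try2 → ¬wait2 at each position in order: 0 ✓, 1 ✓, 2 ✓, 3 ✓.
At position 4 the labels are {crit2, wait2}, so ¬try2 → ¬wait2 is false there. This is the first violation.

4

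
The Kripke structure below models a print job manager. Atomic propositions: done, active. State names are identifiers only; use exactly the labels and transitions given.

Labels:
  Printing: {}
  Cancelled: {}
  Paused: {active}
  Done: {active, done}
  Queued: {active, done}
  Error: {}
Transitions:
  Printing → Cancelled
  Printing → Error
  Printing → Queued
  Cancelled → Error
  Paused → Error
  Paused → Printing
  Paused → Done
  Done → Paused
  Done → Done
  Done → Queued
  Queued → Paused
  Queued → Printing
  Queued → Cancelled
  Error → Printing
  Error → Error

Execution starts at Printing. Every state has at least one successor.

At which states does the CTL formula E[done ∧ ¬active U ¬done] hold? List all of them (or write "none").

States satisfying done ∧ ¬active: ∅.
States satisfying ¬done: {Printing, Cancelled, Paused, Error}.
States satisfying E[done ∧ ¬active U ¬done]: {Printing, Cancelled, Paused, Error}.

{Printing, Cancelled, Paused, Error}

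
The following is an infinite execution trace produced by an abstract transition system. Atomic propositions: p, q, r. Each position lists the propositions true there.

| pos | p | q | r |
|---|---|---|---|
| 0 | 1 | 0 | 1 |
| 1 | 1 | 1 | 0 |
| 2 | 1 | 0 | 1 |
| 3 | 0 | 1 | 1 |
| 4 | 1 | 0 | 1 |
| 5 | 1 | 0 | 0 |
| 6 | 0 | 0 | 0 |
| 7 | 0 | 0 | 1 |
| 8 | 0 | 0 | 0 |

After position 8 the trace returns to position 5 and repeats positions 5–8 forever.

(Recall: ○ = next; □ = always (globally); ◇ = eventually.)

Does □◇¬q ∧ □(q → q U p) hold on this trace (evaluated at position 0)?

◇¬q holds at every position 0..8, and those are all positions ever visited, so □◇¬q holds.
q → q U p holds at every position 0..8, and those are all positions ever visited, so □(q → q U p) holds.
Positions where q holds: 1, 3.
Check q U p at each: 1→ok, 3→ok.
At position 0: □◇¬q is true; □(q → q U p) is true; so □◇¬q ∧ □(q → q U p) is true.

Holds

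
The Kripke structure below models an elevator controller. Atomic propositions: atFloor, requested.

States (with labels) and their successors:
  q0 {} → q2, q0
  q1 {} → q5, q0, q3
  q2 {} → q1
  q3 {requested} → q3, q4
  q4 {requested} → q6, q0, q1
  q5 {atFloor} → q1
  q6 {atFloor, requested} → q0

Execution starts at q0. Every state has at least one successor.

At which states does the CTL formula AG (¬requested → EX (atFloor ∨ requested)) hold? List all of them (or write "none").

none

States satisfying ¬requested → EX (atFloor ∨ requested): {q1, q3, q4, q6}.
States satisfying AG (¬requested → EX (atFloor ∨ requested)): ∅.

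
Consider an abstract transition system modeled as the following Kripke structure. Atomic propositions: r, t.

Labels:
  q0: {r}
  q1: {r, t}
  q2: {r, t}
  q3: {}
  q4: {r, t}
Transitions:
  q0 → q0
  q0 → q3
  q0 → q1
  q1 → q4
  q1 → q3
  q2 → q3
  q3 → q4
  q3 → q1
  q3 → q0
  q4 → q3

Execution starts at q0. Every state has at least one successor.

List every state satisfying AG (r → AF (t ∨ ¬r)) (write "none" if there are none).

none

States satisfying r → AF (t ∨ ¬r): {q1, q2, q3, q4}.
States satisfying AG (r → AF (t ∨ ¬r)): ∅.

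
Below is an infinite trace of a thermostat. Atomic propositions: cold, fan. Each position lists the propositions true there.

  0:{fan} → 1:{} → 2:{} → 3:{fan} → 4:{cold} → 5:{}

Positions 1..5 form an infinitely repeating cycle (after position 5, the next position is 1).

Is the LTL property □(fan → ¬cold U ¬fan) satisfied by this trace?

fan → ¬cold U ¬fan holds at every position 0..5, and those are all positions ever visited, so □(fan → ¬cold U ¬fan) holds.
Positions where fan holds: 0, 3.
Check ¬cold U ¬fan at each: 0→ok, 3→ok.

Yes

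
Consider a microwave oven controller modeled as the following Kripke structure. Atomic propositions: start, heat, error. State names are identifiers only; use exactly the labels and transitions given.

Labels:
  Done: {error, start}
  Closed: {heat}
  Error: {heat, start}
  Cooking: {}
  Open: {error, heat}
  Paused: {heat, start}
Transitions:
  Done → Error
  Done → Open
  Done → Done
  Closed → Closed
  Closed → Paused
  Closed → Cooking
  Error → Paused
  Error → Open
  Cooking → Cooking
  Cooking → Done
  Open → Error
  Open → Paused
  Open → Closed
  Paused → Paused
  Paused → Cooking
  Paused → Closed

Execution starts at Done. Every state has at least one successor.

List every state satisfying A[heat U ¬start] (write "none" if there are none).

States satisfying heat: {Closed, Error, Open, Paused}.
States satisfying ¬start: {Closed, Cooking, Open}.
States satisfying A[heat U ¬start]: {Closed, Cooking, Open}.

{Closed, Cooking, Open}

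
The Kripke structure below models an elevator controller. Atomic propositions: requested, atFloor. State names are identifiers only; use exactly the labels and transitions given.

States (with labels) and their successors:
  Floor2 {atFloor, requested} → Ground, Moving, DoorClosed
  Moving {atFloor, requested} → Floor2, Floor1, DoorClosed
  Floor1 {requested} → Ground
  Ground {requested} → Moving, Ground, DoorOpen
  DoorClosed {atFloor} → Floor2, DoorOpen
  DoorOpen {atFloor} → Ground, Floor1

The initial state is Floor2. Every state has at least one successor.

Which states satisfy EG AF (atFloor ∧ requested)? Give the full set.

{Floor2, Moving}

States satisfying AF (atFloor ∧ requested): {Floor2, Moving}.
States satisfying EG AF (atFloor ∧ requested): {Floor2, Moving}.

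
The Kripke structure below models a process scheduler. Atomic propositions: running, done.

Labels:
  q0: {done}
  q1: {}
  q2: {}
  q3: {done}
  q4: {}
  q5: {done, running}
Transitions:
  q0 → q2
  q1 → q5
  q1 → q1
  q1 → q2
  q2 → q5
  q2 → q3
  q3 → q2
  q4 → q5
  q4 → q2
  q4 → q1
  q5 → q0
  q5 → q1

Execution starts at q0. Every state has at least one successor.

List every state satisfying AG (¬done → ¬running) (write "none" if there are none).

{q0, q1, q2, q3, q4, q5}

States satisfying ¬done → ¬running: {q0, q1, q2, q3, q4, q5}.
States satisfying AG (¬done → ¬running): {q0, q1, q2, q3, q4, q5}.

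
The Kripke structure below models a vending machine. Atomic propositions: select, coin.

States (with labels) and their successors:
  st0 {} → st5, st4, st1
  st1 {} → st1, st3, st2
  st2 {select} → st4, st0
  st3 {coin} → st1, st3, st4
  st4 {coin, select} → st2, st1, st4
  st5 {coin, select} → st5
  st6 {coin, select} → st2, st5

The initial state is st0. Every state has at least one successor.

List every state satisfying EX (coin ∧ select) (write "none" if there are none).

{st0, st2, st3, st4, st5, st6}

States satisfying coin ∧ select: {st4, st5, st6}.
States satisfying EX (coin ∧ select): {st0, st2, st3, st4, st5, st6}.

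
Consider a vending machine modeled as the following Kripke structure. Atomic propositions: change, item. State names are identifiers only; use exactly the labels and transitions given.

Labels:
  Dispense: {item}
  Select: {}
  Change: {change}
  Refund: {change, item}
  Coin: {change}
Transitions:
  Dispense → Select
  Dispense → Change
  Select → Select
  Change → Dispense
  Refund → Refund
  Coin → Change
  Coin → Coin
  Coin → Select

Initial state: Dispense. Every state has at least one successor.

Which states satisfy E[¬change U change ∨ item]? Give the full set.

States satisfying ¬change: {Dispense, Select}.
States satisfying change ∨ item: {Dispense, Change, Refund, Coin}.
States satisfying E[¬change U change ∨ item]: {Dispense, Change, Refund, Coin}.

{Dispense, Change, Refund, Coin}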